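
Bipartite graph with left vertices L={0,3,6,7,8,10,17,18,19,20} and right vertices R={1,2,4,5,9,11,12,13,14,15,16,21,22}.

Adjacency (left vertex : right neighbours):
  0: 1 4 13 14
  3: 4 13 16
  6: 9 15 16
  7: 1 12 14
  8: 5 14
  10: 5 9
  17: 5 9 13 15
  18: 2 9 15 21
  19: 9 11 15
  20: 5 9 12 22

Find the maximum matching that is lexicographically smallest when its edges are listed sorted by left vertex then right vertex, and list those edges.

|M| = 10 (so the lex-smallest maximum matching has 10 edges)
process left vertices in ascending order; for each, take the smallest-labelled available neighbour that still permits 10 edges overall, or leave it unmatched if none does
lex-smallest matching: {0-1, 3-4, 6-9, 7-12, 8-14, 10-5, 17-13, 18-2, 19-11, 20-22}

Lex-smallest maximum matching: {(0,1), (3,4), (6,9), (7,12), (8,14), (10,5), (17,13), (18,2), (19,11), (20,22)}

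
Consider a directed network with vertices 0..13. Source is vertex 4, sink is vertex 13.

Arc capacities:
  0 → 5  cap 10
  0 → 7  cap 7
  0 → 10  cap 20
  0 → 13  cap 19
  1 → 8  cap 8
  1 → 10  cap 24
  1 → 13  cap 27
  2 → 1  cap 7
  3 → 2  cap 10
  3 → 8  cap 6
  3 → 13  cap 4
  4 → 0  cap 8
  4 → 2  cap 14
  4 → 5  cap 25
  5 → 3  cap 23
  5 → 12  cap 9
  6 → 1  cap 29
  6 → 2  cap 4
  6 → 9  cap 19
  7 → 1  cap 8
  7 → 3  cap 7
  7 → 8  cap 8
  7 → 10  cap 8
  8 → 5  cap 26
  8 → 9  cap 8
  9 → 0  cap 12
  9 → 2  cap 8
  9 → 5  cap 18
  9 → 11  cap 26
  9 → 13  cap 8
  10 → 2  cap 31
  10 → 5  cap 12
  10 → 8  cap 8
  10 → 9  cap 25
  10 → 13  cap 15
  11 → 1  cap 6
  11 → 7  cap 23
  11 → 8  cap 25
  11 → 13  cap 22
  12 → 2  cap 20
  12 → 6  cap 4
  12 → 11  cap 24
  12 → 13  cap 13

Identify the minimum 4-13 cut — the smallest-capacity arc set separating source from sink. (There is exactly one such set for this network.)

Min-cut arcs: {(2,1), (3,8), (3,13), (4,0), (5,12)} (total capacity 34)

augment #1: 4→0→13 push 8
augment #2: 4→2→1→13 push 7
augment #3: 4→5→3→13 push 4
augment #4: 4→5→12→13 push 9
augment #5: 4→5→3→8→9→13 push 6
max flow = 34; residual-reachable set from 4 gives S-side
cut edges (S→T): {(2,1), (3,8), (3,13), (4,0), (5,12)} total cap 34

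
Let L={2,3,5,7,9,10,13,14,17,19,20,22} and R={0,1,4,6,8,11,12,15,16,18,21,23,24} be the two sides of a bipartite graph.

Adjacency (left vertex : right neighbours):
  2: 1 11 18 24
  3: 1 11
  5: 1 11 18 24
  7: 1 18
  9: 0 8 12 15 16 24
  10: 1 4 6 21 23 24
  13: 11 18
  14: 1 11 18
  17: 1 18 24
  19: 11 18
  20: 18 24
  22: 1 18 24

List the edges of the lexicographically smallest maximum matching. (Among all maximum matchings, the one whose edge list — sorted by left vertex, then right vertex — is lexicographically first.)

|M| = 6 (so the lex-smallest maximum matching has 6 edges)
process left vertices in ascending order; for each, take the smallest-labelled available neighbour that still permits 6 edges overall, or leave it unmatched if none does
lex-smallest matching: {2-1, 3-11, 5-18, 9-0, 10-4, 17-24}

Lex-smallest maximum matching: {(2,1), (3,11), (5,18), (9,0), (10,4), (17,24)}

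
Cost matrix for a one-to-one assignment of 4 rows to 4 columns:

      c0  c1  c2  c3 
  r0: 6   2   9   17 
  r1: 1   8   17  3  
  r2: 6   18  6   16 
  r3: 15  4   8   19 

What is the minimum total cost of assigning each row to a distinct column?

Minimum assignment cost: 19

one of 2 optimal assignments: row0→col0 (cost 6), row1→col3 (cost 3), row2→col2 (cost 6), row3→col1 (cost 4)
total = 6 + 3 + 6 + 4 = 19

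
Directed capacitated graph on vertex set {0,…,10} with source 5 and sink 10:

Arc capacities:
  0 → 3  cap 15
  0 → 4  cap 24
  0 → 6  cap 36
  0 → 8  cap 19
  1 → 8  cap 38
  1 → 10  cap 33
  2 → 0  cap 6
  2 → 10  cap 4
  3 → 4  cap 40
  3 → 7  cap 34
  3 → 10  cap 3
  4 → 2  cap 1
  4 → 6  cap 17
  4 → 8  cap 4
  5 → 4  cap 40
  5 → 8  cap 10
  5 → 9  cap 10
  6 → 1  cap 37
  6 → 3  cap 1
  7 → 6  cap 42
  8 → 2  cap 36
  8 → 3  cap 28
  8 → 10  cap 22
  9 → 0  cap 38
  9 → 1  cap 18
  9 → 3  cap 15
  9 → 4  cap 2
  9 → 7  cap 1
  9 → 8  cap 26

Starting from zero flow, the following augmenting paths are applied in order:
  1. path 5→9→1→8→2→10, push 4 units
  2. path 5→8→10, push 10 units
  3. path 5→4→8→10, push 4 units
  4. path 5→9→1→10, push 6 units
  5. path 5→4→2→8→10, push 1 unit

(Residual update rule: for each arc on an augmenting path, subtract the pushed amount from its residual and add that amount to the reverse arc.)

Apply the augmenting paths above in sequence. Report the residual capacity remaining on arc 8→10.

Residual capacity of (8,10): 7

after path 1 (5→9→1→8→2→10, push 4): res(8,10)=22
after path 2 (5→8→10, push 10): res(8,10)=12
after path 3 (5→4→8→10, push 4): res(8,10)=8
after path 4 (5→9→1→10, push 6): res(8,10)=8
after path 5 (5→4→2→8→10, push 1): res(8,10)=7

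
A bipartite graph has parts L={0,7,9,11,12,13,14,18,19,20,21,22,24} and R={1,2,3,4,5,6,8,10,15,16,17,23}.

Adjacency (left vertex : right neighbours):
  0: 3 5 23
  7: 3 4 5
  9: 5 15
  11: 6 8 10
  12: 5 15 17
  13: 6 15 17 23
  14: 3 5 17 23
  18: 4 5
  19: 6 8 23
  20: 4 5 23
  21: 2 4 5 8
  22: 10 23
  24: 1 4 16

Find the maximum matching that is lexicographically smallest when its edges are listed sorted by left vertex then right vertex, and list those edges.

Lex-smallest maximum matching: {(0,3), (7,4), (9,5), (11,6), (12,15), (13,17), (14,23), (19,8), (21,2), (22,10), (24,1)}

|M| = 11 (so the lex-smallest maximum matching has 11 edges)
process left vertices in ascending order; for each, take the smallest-labelled available neighbour that still permits 11 edges overall, or leave it unmatched if none does
lex-smallest matching: {0-3, 7-4, 9-5, 11-6, 12-15, 13-17, 14-23, 19-8, 21-2, 22-10, 24-1}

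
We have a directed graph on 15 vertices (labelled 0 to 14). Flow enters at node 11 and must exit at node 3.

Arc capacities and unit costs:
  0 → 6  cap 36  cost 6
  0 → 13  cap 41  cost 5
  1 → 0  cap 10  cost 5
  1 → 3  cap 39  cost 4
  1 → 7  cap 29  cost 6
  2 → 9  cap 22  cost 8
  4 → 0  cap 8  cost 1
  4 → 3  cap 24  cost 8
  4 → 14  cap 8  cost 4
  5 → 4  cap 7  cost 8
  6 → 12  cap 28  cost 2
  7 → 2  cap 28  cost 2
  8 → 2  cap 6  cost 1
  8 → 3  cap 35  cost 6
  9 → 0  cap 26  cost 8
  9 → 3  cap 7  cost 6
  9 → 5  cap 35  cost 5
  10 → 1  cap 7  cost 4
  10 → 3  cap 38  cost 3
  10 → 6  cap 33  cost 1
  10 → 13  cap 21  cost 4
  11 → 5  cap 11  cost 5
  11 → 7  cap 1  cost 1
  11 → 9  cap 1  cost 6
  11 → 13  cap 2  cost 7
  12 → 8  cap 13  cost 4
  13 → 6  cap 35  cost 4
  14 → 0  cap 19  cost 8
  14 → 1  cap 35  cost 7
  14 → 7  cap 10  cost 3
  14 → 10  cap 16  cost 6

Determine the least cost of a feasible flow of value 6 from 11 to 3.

shortest-cost path #1: 11→9→3 push 1 @ unit cost 12 (adds 12)
shortest-cost path #2: 11→7→2→9→3 push 1 @ unit cost 17 (adds 17)
shortest-cost path #3: 11→5→4→3 push 4 @ unit cost 21 (adds 84)
total cost = 113

Minimum cost for 6 units: 113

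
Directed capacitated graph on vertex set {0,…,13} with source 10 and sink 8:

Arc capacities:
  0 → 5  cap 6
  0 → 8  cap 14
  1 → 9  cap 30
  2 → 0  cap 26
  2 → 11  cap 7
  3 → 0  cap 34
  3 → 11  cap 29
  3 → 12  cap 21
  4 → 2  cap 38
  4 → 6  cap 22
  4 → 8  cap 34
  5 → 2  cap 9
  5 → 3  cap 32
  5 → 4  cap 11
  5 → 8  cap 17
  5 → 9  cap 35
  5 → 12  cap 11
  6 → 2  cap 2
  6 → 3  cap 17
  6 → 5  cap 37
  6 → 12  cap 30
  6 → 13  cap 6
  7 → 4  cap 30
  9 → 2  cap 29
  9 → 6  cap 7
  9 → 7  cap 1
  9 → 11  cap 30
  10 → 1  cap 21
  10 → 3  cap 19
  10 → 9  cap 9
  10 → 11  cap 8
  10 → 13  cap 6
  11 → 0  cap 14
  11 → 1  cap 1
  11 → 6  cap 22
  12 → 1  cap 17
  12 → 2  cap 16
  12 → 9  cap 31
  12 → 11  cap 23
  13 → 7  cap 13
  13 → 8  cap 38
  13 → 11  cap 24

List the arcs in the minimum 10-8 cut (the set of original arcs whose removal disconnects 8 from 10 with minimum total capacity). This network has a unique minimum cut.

augment #1: 10→13→8 push 6
augment #2: 10→3→0→8 push 14
augment #3: 10→3→0→5→8 push 5
augment #4: 10→9→6→5→8 push 7
augment #5: 10→9→7→4→8 push 1
augment #6: 10→11→0→5→8 push 1
augment #7: 10→11→6→5→8 push 4
augment #8: 10→11→6→13→8 push 3
augment #9: 10→9→11→6→13→8 push 1
augment #10: 10→1→9→11→6→13→8 push 2
augment #11: 10→1→9→11→6→5→4→8 push 11
max flow = 55; residual-reachable set from 10 gives S-side
cut edges (S→T): {(0,8), (5,4), (5,8), (6,13), (9,7), (10,13)} total cap 55

Min-cut arcs: {(0,8), (5,4), (5,8), (6,13), (9,7), (10,13)} (total capacity 55)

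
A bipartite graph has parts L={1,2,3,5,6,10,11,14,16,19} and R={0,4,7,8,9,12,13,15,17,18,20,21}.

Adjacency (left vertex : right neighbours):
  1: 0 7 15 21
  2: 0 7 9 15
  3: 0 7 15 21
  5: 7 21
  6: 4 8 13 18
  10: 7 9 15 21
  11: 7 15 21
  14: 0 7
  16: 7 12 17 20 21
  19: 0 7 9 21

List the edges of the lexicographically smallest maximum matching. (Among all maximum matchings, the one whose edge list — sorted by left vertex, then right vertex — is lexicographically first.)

|M| = 7 (so the lex-smallest maximum matching has 7 edges)
process left vertices in ascending order; for each, take the smallest-labelled available neighbour that still permits 7 edges overall, or leave it unmatched if none does
lex-smallest matching: {1-0, 2-7, 3-15, 5-21, 6-4, 10-9, 16-12}

Lex-smallest maximum matching: {(1,0), (2,7), (3,15), (5,21), (6,4), (10,9), (16,12)}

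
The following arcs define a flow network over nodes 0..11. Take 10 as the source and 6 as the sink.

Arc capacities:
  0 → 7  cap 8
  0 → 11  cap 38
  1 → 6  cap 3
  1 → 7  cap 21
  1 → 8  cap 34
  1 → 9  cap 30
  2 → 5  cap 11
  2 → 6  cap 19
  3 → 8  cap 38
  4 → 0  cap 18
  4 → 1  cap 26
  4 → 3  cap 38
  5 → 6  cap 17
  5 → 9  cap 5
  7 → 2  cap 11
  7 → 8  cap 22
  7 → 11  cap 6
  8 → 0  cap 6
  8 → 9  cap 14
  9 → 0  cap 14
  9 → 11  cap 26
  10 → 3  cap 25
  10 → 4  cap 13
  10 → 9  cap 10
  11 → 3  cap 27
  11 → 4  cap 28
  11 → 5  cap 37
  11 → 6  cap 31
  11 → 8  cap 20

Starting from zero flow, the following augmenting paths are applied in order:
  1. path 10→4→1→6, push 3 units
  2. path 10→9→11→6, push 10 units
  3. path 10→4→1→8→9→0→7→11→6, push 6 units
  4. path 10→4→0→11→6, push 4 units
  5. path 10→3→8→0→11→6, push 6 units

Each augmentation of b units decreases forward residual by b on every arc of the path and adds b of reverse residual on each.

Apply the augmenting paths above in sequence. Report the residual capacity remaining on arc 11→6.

after path 1 (10→4→1→6, push 3): res(11,6)=31
after path 2 (10→9→11→6, push 10): res(11,6)=21
after path 3 (10→4→1→8→9→0→7→11→6, push 6): res(11,6)=15
after path 4 (10→4→0→11→6, push 4): res(11,6)=11
after path 5 (10→3→8→0→11→6, push 6): res(11,6)=5

Residual capacity of (11,6): 5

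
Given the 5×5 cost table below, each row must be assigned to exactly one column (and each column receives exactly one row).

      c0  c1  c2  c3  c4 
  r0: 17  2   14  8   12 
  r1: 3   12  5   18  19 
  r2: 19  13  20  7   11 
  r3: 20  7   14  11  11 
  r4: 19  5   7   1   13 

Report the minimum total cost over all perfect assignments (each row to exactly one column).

optimal assignment: row0→col1 (cost 2), row1→col0 (cost 3), row2→col3 (cost 7), row3→col4 (cost 11), row4→col2 (cost 7)
total = 2 + 3 + 7 + 11 + 7 = 30

Minimum assignment cost: 30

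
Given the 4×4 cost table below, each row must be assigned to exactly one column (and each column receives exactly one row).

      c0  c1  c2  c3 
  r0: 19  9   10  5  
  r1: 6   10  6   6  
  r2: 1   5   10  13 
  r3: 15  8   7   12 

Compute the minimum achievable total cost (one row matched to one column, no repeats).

optimal assignment: row0→col3 (cost 5), row1→col2 (cost 6), row2→col0 (cost 1), row3→col1 (cost 8)
total = 5 + 6 + 1 + 8 = 20

Minimum assignment cost: 20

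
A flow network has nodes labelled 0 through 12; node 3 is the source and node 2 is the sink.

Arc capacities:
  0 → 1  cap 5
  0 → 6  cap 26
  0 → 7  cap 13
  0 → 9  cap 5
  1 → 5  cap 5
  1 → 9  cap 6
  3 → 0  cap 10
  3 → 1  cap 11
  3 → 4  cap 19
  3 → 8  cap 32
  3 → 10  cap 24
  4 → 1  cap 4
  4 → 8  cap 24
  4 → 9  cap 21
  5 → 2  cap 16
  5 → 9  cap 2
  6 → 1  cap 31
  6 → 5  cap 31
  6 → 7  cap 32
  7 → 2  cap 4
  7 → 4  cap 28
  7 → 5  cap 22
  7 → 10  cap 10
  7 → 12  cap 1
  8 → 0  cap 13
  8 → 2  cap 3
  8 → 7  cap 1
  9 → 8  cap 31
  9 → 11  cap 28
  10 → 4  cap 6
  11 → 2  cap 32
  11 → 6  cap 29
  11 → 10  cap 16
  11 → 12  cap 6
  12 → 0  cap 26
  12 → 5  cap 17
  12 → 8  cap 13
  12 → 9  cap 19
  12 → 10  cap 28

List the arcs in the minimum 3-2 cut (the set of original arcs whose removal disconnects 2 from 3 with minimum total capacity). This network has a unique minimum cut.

Min-cut arcs: {(5,2), (7,2), (8,2), (9,11)} (total capacity 51)

augment #1: 3→8→2 push 3
augment #2: 3→0→7→2 push 4
augment #3: 3→1→5→2 push 5
augment #4: 3→0→6→5→2 push 6
augment #5: 3→1→9→11→2 push 6
augment #6: 3→4→9→11→2 push 19
augment #7: 3→8→7→5→2 push 1
augment #8: 3→8→0→6→5→2 push 4
augment #9: 3→8→0→9→11→2 push 3
max flow = 51; residual-reachable set from 3 gives S-side
cut edges (S→T): {(5,2), (7,2), (8,2), (9,11)} total cap 51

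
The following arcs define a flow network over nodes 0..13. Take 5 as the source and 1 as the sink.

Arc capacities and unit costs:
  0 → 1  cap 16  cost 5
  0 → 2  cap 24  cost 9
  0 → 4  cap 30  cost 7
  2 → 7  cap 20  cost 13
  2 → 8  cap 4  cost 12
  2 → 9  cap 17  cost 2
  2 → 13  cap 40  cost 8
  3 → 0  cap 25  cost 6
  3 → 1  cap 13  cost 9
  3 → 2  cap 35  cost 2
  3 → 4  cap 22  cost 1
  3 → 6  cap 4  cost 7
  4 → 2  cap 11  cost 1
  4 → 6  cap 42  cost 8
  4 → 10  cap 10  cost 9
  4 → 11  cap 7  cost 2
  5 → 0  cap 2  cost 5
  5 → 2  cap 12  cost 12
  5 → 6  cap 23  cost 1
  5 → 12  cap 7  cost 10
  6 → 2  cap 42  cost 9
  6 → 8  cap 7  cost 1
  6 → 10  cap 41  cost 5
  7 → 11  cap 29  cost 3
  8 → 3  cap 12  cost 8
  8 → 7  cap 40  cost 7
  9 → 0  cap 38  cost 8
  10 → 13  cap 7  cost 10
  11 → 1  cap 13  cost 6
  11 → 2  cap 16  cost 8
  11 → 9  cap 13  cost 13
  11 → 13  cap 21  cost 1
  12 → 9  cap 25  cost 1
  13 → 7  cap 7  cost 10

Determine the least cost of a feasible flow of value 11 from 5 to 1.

Minimum cost for 11 units: 194

shortest-cost path #1: 5→0→1 push 2 @ unit cost 10 (adds 20)
shortest-cost path #2: 5→6→8→7→11→1 push 7 @ unit cost 18 (adds 126)
shortest-cost path #3: 5→12→9→0→1 push 2 @ unit cost 24 (adds 48)
total cost = 194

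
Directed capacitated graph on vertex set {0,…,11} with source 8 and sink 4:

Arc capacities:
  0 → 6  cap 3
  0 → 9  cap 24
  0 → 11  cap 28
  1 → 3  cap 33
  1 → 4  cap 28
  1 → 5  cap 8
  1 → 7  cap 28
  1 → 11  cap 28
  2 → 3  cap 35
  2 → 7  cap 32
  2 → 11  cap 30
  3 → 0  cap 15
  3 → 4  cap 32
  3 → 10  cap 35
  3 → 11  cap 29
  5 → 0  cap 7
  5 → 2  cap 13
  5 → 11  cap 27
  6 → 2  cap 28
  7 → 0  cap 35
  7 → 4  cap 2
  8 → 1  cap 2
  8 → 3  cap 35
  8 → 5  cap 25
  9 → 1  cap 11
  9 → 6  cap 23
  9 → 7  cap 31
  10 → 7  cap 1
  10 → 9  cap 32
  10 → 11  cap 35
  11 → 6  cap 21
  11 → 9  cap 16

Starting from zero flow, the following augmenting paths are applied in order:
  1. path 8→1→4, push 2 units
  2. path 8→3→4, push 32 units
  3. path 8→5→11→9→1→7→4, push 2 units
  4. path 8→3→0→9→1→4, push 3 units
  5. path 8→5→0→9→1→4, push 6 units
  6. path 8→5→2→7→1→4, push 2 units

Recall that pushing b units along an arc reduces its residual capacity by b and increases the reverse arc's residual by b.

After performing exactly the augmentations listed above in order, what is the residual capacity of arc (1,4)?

after path 1 (8→1→4, push 2): res(1,4)=26
after path 2 (8→3→4, push 32): res(1,4)=26
after path 3 (8→5→11→9→1→7→4, push 2): res(1,4)=26
after path 4 (8→3→0→9→1→4, push 3): res(1,4)=23
after path 5 (8→5→0→9→1→4, push 6): res(1,4)=17
after path 6 (8→5→2→7→1→4, push 2): res(1,4)=15

Residual capacity of (1,4): 15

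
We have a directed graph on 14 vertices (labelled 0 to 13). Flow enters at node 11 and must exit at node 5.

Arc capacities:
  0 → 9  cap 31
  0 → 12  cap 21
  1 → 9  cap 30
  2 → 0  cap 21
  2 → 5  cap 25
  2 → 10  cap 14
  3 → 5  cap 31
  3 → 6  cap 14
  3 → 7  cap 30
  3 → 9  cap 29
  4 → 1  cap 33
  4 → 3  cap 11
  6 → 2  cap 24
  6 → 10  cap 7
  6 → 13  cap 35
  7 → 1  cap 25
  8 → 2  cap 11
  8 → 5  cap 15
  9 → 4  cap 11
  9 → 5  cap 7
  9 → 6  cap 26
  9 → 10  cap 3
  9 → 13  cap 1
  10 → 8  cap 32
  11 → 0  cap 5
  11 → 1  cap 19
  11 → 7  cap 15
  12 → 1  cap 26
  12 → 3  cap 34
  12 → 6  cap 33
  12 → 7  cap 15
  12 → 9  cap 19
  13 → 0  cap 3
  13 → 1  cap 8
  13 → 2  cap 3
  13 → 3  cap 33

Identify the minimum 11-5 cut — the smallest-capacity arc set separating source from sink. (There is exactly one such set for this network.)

augment #1: 11→0→9→5 push 5
augment #2: 11→1→9→5 push 2
augment #3: 11→1→9→4→3→5 push 11
augment #4: 11→1→9→6→2→5 push 6
augment #5: 11→7→1→9→6→2→5 push 11
max flow = 35; residual-reachable set from 11 gives S-side
cut edges (S→T): {(1,9), (11,0)} total cap 35

Min-cut arcs: {(1,9), (11,0)} (total capacity 35)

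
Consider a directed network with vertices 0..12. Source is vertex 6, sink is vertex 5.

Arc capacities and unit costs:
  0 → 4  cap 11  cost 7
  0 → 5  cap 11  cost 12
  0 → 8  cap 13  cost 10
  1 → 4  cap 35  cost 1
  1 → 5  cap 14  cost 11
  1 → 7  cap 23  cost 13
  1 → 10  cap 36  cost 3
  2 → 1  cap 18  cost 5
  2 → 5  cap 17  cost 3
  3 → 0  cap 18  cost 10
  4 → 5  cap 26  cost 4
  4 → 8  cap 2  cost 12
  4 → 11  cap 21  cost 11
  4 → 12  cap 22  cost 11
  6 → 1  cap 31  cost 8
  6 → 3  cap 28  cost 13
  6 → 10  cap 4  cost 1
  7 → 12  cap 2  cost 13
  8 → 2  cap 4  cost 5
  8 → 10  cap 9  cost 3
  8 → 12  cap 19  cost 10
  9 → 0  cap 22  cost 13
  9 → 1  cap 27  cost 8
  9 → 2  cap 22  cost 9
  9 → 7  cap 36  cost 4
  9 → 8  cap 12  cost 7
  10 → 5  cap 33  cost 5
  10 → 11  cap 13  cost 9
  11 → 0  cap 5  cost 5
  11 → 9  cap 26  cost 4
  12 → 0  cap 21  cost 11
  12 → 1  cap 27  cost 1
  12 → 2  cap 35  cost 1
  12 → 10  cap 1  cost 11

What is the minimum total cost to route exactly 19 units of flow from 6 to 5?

Minimum cost for 19 units: 219

shortest-cost path #1: 6→10→5 push 4 @ unit cost 6 (adds 24)
shortest-cost path #2: 6→1→4→5 push 15 @ unit cost 13 (adds 195)
total cost = 219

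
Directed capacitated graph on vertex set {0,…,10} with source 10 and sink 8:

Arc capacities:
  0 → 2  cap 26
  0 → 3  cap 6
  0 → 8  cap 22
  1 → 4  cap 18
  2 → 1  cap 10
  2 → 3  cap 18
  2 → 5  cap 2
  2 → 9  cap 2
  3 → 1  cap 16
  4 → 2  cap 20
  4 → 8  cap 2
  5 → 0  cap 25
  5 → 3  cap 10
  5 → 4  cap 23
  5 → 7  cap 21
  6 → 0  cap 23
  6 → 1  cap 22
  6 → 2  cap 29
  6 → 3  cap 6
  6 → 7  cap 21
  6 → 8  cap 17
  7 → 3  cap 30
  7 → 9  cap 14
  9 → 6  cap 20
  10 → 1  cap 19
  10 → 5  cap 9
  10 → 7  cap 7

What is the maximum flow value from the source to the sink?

augment #1: 10→1→4→8 bottleneck 2, total now 2
augment #2: 10→5→0→8 bottleneck 9, total now 11
augment #3: 10→7→9→6→8 bottleneck 7, total now 18
augment #4: 10→1→4→2→5→0→8 bottleneck 2, total now 20
augment #5: 10→1→4→2→9→6→8 bottleneck 2, total now 22

Maximum flow value: 22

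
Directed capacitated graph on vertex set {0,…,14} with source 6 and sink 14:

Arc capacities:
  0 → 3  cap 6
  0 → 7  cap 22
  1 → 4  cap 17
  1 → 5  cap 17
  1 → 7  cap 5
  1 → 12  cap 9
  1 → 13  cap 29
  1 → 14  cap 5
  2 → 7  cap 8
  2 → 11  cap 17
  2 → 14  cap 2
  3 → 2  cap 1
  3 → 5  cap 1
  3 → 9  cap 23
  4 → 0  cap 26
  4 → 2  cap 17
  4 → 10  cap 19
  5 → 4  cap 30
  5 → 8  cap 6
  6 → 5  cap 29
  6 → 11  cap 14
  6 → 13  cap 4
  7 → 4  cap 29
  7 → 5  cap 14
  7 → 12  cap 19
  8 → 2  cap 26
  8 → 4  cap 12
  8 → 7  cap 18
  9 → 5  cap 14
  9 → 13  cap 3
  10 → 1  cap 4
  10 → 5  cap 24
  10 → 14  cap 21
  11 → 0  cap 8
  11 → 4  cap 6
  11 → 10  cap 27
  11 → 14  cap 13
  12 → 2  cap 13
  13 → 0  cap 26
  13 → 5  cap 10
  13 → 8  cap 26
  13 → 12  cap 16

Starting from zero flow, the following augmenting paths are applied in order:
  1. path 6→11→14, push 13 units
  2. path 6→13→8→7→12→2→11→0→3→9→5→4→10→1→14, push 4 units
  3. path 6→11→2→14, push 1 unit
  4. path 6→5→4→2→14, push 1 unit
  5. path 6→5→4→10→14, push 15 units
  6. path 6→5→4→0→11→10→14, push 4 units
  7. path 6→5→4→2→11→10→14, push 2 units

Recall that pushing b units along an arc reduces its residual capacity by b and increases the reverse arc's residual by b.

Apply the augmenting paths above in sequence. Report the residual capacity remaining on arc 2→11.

after path 1 (6→11→14, push 13): res(2,11)=17
after path 2 (6→13→8→7→12→2→11→0→3→9→5→4→10→1→14, push 4): res(2,11)=13
after path 3 (6→11→2→14, push 1): res(2,11)=14
after path 4 (6→5→4→2→14, push 1): res(2,11)=14
after path 5 (6→5→4→10→14, push 15): res(2,11)=14
after path 6 (6→5→4→0→11→10→14, push 4): res(2,11)=14
after path 7 (6→5→4→2→11→10→14, push 2): res(2,11)=12

Residual capacity of (2,11): 12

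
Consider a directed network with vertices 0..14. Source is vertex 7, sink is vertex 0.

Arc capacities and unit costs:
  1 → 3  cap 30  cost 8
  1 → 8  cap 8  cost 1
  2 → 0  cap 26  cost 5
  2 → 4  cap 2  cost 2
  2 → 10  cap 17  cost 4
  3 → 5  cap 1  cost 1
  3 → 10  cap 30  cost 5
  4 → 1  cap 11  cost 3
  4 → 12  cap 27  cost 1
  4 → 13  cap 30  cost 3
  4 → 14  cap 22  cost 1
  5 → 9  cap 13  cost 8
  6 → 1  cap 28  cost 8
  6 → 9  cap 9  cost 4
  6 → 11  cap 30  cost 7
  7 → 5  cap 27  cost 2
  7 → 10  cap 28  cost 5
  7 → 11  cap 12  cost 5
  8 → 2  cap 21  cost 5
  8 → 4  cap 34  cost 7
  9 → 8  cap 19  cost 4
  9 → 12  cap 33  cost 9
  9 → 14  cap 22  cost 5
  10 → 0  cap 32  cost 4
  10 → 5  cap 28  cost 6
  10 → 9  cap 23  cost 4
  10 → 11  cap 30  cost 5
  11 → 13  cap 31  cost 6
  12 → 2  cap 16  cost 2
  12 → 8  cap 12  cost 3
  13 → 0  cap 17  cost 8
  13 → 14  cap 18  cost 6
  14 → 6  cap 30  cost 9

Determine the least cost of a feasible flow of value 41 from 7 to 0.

Minimum cost for 41 units: 504

shortest-cost path #1: 7→10→0 push 28 @ unit cost 9 (adds 252)
shortest-cost path #2: 7→11→13→0 push 12 @ unit cost 19 (adds 228)
shortest-cost path #3: 7→5→9→8→2→0 push 1 @ unit cost 24 (adds 24)
total cost = 504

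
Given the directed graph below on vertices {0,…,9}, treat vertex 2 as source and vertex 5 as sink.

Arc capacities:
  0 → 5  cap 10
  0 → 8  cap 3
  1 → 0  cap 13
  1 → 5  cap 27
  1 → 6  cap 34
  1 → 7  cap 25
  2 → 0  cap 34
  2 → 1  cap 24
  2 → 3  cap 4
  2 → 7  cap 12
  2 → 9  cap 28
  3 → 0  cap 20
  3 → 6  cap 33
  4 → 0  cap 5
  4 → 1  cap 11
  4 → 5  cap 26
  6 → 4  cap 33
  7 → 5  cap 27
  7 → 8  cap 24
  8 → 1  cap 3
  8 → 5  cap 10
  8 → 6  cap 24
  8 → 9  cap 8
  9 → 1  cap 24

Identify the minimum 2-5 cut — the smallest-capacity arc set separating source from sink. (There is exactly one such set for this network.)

Min-cut arcs: {(0,5), (0,8), (2,1), (2,3), (2,7), (9,1)} (total capacity 77)

augment #1: 2→0→5 push 10
augment #2: 2→1→5 push 24
augment #3: 2→7→5 push 12
augment #4: 2→0→8→5 push 3
augment #5: 2→9→1→5 push 3
augment #6: 2→3→6→4→5 push 4
augment #7: 2→9→1→7→5 push 15
augment #8: 2→9→1→6→4→5 push 6
max flow = 77; residual-reachable set from 2 gives S-side
cut edges (S→T): {(0,5), (0,8), (2,1), (2,3), (2,7), (9,1)} total cap 77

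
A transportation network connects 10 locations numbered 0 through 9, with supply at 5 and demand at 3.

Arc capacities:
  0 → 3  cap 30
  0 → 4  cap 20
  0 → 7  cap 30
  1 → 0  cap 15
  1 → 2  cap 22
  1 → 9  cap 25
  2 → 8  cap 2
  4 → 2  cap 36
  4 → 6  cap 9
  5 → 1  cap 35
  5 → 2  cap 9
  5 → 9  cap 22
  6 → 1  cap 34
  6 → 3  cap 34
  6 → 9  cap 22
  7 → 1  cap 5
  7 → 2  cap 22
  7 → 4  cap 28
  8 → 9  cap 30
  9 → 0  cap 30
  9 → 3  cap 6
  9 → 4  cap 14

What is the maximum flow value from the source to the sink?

augment #1: 5→9→3 bottleneck 6, total now 6
augment #2: 5→1→0→3 bottleneck 15, total now 21
augment #3: 5→9→0→3 bottleneck 15, total now 36
augment #4: 5→9→4→6→3 bottleneck 1, total now 37
augment #5: 5→1→9→4→6→3 bottleneck 8, total now 45

Maximum flow value: 45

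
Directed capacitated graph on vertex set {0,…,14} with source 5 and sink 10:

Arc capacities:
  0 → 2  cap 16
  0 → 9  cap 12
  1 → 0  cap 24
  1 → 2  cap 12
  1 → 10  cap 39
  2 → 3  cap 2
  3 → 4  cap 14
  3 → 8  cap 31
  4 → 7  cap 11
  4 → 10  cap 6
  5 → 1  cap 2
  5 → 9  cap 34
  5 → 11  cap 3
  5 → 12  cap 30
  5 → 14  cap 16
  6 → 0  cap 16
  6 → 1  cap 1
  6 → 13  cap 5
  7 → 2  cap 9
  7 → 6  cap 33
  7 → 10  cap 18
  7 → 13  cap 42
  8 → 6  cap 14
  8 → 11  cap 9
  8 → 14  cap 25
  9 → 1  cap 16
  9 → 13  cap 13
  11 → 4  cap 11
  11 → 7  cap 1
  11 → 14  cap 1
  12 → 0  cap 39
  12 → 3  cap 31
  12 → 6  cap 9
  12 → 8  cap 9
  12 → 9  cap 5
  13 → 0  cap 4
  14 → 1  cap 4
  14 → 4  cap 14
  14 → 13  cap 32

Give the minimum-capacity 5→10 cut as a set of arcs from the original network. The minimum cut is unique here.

augment #1: 5→1→10 push 2
augment #2: 5→9→1→10 push 16
augment #3: 5→11→4→10 push 3
augment #4: 5→14→1→10 push 4
augment #5: 5→14→4→10 push 3
augment #6: 5→12→6→1→10 push 1
augment #7: 5→14→4→7→10 push 9
augment #8: 5→12→3→4→7→10 push 2
augment #9: 5→12→8→11→7→10 push 1
max flow = 41; residual-reachable set from 5 gives S-side
cut edges (S→T): {(4,7), (4,10), (5,1), (6,1), (9,1), (11,7), (14,1)} total cap 41

Min-cut arcs: {(4,7), (4,10), (5,1), (6,1), (9,1), (11,7), (14,1)} (total capacity 41)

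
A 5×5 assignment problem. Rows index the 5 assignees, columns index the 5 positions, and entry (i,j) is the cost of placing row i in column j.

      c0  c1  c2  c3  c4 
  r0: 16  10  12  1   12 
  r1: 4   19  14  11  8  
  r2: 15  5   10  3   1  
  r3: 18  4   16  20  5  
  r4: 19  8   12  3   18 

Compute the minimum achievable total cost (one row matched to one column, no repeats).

optimal assignment: row0→col3 (cost 1), row1→col0 (cost 4), row2→col4 (cost 1), row3→col1 (cost 4), row4→col2 (cost 12)
total = 1 + 4 + 1 + 4 + 12 = 22

Minimum assignment cost: 22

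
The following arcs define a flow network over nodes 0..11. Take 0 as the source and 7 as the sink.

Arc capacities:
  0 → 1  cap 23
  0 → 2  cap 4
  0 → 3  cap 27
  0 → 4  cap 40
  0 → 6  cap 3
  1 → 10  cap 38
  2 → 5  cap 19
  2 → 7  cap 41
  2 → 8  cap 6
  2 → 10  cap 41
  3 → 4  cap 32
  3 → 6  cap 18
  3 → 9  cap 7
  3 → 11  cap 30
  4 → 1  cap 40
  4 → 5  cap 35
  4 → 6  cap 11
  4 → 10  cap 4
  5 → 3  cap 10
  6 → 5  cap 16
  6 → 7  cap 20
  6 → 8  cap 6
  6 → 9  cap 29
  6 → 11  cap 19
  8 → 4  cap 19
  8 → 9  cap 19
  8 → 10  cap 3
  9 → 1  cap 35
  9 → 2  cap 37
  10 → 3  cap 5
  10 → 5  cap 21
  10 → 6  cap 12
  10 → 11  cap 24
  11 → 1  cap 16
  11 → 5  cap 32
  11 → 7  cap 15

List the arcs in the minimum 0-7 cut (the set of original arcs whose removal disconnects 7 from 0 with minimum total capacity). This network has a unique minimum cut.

Min-cut arcs: {(0,2), (0,6), (3,6), (3,9), (4,6), (10,6), (11,7)} (total capacity 70)

augment #1: 0→2→7 push 4
augment #2: 0→6→7 push 3
augment #3: 0→3→6→7 push 17
augment #4: 0→3→11→7 push 10
augment #5: 0→1→10→11→7 push 5
augment #6: 0→4→6→9→2→7 push 11
augment #7: 0→1→10→3→9→2→7 push 5
augment #8: 0→1→10→6→9→2→7 push 12
augment #9: 0→4→5→3→9→2→7 push 2
augment #10: 0→4→5→3→6→9→2→7 push 1
max flow = 70; residual-reachable set from 0 gives S-side
cut edges (S→T): {(0,2), (0,6), (3,6), (3,9), (4,6), (10,6), (11,7)} total cap 70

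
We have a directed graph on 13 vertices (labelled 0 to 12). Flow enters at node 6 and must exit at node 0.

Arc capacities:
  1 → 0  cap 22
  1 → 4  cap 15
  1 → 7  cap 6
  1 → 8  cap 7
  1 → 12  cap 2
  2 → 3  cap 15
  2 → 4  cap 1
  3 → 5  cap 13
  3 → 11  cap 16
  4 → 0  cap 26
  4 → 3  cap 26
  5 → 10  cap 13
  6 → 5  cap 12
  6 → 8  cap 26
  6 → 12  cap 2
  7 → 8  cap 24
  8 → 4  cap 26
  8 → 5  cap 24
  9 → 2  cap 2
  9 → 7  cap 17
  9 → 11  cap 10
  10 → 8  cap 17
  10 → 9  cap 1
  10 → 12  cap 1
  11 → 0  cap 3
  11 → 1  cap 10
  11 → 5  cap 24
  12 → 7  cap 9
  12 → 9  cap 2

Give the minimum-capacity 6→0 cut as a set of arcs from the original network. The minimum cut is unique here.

Min-cut arcs: {(8,4), (10,9), (12,9)} (total capacity 29)

augment #1: 6→8→4→0 push 26
augment #2: 6→12→9→11→0 push 2
augment #3: 6→5→10→9→11→0 push 1
max flow = 29; residual-reachable set from 6 gives S-side
cut edges (S→T): {(8,4), (10,9), (12,9)} total cap 29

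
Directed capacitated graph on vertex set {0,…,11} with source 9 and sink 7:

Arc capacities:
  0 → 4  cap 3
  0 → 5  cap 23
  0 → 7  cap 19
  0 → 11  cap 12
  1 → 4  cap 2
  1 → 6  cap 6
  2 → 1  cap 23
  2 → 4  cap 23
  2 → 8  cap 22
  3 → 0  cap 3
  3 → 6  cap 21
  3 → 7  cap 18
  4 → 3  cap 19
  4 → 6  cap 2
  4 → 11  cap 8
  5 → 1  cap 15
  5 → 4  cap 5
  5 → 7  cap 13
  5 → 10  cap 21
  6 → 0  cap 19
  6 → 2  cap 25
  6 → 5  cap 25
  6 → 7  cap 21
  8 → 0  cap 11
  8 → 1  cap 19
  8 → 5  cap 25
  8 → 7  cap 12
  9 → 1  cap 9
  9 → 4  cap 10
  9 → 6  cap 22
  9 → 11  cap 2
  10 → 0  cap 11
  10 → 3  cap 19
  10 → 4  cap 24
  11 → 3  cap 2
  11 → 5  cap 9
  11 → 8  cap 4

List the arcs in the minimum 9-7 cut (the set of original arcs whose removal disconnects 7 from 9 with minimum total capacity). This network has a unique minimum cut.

augment #1: 9→6→7 push 21
augment #2: 9→4→3→7 push 10
augment #3: 9→6→0→7 push 1
augment #4: 9→11→3→7 push 2
augment #5: 9→1→4→3→7 push 2
augment #6: 9→1→6→0→7 push 6
max flow = 42; residual-reachable set from 9 gives S-side
cut edges (S→T): {(1,4), (1,6), (9,4), (9,6), (9,11)} total cap 42

Min-cut arcs: {(1,4), (1,6), (9,4), (9,6), (9,11)} (total capacity 42)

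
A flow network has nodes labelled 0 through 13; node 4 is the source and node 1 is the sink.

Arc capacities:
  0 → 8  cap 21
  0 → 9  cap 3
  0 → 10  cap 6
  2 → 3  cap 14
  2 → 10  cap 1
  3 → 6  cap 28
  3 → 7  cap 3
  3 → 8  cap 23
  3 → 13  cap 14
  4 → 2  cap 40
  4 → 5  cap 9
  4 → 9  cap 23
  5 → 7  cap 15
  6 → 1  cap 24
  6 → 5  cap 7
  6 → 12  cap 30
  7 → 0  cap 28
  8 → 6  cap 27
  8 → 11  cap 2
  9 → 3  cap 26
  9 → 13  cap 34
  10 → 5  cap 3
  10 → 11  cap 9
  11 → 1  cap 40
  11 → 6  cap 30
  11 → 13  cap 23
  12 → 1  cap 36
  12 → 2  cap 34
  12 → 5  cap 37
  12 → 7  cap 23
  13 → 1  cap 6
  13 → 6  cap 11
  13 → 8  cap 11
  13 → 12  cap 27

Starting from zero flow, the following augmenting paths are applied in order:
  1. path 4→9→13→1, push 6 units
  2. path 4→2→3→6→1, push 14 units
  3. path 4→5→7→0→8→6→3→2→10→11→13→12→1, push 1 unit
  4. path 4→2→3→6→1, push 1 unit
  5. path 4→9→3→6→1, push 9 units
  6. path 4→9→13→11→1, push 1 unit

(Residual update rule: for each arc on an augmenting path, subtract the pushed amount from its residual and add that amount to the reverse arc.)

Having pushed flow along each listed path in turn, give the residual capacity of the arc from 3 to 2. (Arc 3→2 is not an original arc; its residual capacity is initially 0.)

after path 1 (4→9→13→1, push 6): res(3,2)=0
after path 2 (4→2→3→6→1, push 14): res(3,2)=14
after path 3 (4→5→7→0→8→6→3→2→10→11→13→12→1, push 1): res(3,2)=13
after path 4 (4→2→3→6→1, push 1): res(3,2)=14
after path 5 (4→9→3→6→1, push 9): res(3,2)=14
after path 6 (4→9→13→11→1, push 1): res(3,2)=14

Residual capacity of (3,2): 14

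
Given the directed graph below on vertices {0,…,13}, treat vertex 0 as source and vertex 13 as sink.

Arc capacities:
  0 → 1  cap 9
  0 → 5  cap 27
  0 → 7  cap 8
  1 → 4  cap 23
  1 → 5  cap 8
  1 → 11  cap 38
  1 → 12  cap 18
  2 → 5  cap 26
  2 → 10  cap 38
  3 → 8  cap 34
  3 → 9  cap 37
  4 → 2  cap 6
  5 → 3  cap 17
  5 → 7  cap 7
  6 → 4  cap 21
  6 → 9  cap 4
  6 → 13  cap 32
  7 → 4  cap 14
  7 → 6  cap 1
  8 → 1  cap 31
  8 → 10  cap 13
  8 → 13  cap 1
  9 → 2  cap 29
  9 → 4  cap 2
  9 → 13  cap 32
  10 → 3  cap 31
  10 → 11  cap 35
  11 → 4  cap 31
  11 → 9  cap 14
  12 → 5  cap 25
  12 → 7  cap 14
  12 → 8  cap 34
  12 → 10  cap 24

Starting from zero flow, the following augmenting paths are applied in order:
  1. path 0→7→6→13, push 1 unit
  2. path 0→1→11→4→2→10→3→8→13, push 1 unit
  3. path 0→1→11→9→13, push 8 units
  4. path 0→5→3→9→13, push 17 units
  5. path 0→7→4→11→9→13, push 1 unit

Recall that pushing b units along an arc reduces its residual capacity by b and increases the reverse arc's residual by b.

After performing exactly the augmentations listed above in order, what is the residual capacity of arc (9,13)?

Residual capacity of (9,13): 6

after path 1 (0→7→6→13, push 1): res(9,13)=32
after path 2 (0→1→11→4→2→10→3→8→13, push 1): res(9,13)=32
after path 3 (0→1→11→9→13, push 8): res(9,13)=24
after path 4 (0→5→3→9→13, push 17): res(9,13)=7
after path 5 (0→7→4→11→9→13, push 1): res(9,13)=6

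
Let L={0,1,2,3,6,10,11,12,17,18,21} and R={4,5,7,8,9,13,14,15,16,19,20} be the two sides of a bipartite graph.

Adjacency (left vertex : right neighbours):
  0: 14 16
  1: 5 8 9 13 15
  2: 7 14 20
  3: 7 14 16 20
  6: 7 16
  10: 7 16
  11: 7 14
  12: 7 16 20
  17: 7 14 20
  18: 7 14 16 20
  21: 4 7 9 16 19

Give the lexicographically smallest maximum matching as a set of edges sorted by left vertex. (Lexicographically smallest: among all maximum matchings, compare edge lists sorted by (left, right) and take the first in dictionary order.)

Lex-smallest maximum matching: {(0,14), (1,5), (2,7), (3,16), (12,20), (21,4)}

|M| = 6 (so the lex-smallest maximum matching has 6 edges)
process left vertices in ascending order; for each, take the smallest-labelled available neighbour that still permits 6 edges overall, or leave it unmatched if none does
lex-smallest matching: {0-14, 1-5, 2-7, 3-16, 12-20, 21-4}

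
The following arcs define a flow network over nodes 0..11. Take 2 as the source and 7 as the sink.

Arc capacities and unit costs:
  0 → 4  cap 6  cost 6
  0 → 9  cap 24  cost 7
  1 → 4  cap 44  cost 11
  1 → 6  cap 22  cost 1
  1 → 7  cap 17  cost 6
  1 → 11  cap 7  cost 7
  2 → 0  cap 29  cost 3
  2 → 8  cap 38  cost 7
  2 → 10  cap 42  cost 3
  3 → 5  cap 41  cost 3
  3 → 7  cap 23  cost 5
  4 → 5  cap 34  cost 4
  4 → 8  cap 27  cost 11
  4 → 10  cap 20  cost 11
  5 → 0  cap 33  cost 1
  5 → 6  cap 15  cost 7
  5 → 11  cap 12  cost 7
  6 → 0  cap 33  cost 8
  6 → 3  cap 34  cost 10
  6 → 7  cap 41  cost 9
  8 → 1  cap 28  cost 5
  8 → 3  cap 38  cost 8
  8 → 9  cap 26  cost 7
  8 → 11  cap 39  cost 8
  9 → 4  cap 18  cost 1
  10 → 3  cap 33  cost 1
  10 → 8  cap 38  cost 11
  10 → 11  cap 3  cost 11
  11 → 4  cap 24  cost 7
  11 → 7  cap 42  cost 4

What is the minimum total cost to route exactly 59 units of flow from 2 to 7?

Minimum cost for 59 units: 861

shortest-cost path #1: 2→10→3→7 push 23 @ unit cost 9 (adds 207)
shortest-cost path #2: 2→10→11→7 push 3 @ unit cost 18 (adds 54)
shortest-cost path #3: 2→8→1→7 push 17 @ unit cost 18 (adds 306)
shortest-cost path #4: 2→10→3→5→11→7 push 10 @ unit cost 18 (adds 180)
shortest-cost path #5: 2→8→11→7 push 6 @ unit cost 19 (adds 114)
total cost = 861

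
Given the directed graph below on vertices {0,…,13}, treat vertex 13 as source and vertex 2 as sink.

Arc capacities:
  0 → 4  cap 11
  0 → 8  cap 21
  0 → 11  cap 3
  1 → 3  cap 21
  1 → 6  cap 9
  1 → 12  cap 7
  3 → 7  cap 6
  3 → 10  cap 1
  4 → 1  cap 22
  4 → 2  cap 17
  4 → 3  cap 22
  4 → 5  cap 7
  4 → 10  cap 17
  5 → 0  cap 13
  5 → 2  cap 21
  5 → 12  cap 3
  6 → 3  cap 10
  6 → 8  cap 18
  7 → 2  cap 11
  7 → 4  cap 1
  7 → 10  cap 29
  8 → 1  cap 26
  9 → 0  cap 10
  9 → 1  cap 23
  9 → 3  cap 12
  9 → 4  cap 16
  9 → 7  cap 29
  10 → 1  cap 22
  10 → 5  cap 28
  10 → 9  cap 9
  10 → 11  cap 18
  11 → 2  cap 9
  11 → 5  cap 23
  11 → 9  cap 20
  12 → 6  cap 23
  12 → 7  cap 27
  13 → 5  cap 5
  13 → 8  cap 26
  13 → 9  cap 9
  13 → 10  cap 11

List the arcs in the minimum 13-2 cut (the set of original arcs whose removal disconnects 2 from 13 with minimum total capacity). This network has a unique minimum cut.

Min-cut arcs: {(1,12), (3,7), (3,10), (13,5), (13,9), (13,10)} (total capacity 39)

augment #1: 13→5→2 push 5
augment #2: 13→9→4→2 push 9
augment #3: 13→10→5→2 push 11
augment #4: 13→8→1→3→7→2 push 6
augment #5: 13→8→1→12→7→2 push 5
augment #6: 13→8→1→3→10→5→2 push 1
augment #7: 13→8→1→12→7→4→2 push 1
augment #8: 13→8→1→12→7→10→5→2 push 1
max flow = 39; residual-reachable set from 13 gives S-side
cut edges (S→T): {(1,12), (3,7), (3,10), (13,5), (13,9), (13,10)} total cap 39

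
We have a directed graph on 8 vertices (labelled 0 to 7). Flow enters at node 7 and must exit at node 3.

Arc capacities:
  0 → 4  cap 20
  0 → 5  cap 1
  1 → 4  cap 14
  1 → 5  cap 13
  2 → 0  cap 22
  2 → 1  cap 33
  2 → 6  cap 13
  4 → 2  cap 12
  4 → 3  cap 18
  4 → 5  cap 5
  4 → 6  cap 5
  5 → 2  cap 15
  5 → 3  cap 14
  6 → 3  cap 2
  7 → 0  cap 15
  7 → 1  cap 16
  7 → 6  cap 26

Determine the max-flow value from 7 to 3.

Maximum flow value: 33

augment #1: 7→6→3 bottleneck 2, total now 2
augment #2: 7→0→4→3 bottleneck 15, total now 17
augment #3: 7→1→4→3 bottleneck 3, total now 20
augment #4: 7→1→5→3 bottleneck 13, total now 33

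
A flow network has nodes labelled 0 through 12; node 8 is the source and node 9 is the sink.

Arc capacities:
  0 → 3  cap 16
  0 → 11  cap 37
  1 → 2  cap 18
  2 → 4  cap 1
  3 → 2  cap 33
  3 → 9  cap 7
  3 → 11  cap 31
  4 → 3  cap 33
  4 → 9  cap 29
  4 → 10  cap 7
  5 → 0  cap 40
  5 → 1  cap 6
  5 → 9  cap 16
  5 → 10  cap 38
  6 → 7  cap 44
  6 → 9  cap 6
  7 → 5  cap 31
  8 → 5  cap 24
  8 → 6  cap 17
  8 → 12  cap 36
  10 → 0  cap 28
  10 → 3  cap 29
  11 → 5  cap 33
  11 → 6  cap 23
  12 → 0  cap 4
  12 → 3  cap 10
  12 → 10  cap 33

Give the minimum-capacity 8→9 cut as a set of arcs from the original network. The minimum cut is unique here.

augment #1: 8→5→9 push 16
augment #2: 8→6→9 push 6
augment #3: 8→12→3→9 push 7
augment #4: 8→5→1→2→4→9 push 1
max flow = 30; residual-reachable set from 8 gives S-side
cut edges (S→T): {(2,4), (3,9), (5,9), (6,9)} total cap 30

Min-cut arcs: {(2,4), (3,9), (5,9), (6,9)} (total capacity 30)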